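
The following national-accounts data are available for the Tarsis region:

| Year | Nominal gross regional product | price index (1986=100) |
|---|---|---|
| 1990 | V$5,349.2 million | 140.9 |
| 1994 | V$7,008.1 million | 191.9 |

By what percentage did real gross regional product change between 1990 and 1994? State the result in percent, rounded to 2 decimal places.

-3.81%

Real gross regional product 1990 = 5349.2 / 1.409 = 3796.45.
Real gross regional product 1994 = 7008.1 / 1.919 = 3651.95.
Real growth = 3651.95 / 3796.45 − 1 = -0.0381.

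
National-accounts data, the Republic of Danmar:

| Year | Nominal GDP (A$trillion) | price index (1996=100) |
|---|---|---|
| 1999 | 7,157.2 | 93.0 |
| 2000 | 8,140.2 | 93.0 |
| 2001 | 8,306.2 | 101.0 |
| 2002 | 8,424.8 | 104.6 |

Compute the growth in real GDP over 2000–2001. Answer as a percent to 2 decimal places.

Real GDP 2000 = 8140.2/0.930 = 8752.90.
Real GDP 2001 = 8306.2/1.010 = 8223.96.
Change = 8223.96/8752.90 − 1 = -0.0604.

-6.04%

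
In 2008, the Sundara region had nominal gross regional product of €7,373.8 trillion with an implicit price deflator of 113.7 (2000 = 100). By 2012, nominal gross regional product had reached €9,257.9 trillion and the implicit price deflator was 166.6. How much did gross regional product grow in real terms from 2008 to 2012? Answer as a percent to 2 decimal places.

-14.31%

Deflate each year: 2008 → 7373.8/1.137 = 6485.31; 2012 → 9257.9/1.666 = 5556.96.
So real gross regional product changed by 5556.96/6485.31 − 1 = -0.1431, i.e. -14.31%.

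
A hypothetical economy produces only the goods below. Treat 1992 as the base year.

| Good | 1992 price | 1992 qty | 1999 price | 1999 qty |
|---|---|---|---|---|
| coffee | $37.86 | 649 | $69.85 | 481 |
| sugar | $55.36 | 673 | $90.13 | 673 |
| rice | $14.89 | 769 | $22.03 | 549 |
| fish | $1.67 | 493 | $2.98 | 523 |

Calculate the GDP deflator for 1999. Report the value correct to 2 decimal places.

167.26

Nominal GDP 1999 = 69.85·481 + 90.13·673 + 22.03·549 + 2.98·523 = 107908.35.
Real GDP 1999 (at 1992 prices) = 37.86·481 + 55.36·673 + 14.89·549 + 1.67·523 = 64515.96.
Deflator = Nominal/Real × 100 = 107908.35/64515.96 × 100 = 167.258.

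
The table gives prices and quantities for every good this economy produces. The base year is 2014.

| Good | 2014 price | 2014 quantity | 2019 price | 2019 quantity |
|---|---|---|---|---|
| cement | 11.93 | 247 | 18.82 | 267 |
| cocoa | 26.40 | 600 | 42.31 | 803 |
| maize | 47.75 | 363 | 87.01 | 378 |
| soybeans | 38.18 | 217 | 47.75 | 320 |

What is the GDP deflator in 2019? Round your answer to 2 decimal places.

159.50

Nominal GDP 2019 = 18.82·267 + 42.31·803 + 87.01·378 + 47.75·320 = 87169.65.
Real GDP 2019 (at 2014 prices) = 11.93·267 + 26.40·803 + 47.75·378 + 38.18·320 = 54651.61.
Deflator = Nominal/Real × 100 = 87169.65/54651.61 × 100 = 159.501.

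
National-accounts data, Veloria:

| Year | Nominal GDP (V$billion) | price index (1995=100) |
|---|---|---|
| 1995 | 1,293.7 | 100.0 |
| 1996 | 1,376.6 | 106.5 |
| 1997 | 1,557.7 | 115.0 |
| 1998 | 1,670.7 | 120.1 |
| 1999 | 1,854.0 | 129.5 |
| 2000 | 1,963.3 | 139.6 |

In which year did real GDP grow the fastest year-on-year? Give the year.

1997

1996: real = 1376.6/1.065 = 1292.58; growth vs 1995 (1293.70) = -0.09%.
1997: real = 1557.7/1.150 = 1354.52; growth vs 1996 (1292.58) = 4.79%.
1998: real = 1670.7/1.201 = 1391.09; growth vs 1997 (1354.52) = 2.70%.
1999: real = 1854.0/1.295 = 1431.66; growth vs 1998 (1391.09) = 2.92%.
2000: real = 1963.3/1.396 = 1406.38; growth vs 1999 (1431.66) = -1.77%.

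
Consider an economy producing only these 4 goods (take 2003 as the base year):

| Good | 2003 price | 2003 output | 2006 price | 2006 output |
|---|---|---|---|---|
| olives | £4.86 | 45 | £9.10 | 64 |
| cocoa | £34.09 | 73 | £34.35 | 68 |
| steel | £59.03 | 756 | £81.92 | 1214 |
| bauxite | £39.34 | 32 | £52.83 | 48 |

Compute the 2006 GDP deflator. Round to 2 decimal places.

137.71

Nominal GDP 2006 = 9.10·64 + 34.35·68 + 81.92·1214 + 52.83·48 = 104904.92.
Real GDP 2006 (at 2003 prices) = 4.86·64 + 34.09·68 + 59.03·1214 + 39.34·48 = 76179.90.
Deflator = Nominal/Real × 100 = 104904.92/76179.90 × 100 = 137.707.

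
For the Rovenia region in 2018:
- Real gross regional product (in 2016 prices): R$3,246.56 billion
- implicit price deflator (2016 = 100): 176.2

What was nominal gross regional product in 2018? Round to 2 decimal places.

Nominal gross regional product = Real × (implicit price deflator/100) = 3246.56 × 1.762 = 5720.44.

R$5,720.44 billion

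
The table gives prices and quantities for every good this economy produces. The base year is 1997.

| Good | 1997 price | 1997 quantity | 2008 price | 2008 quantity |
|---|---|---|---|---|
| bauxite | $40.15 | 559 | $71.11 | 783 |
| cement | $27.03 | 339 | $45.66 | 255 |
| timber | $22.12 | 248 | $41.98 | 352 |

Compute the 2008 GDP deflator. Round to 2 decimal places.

178.03

Nominal GDP 2008 = 71.11·783 + 45.66·255 + 41.98·352 = 82099.39.
Real GDP 2008 (at 1997 prices) = 40.15·783 + 27.03·255 + 22.12·352 = 46116.34.
Deflator = Nominal/Real × 100 = 82099.39/46116.34 × 100 = 178.027.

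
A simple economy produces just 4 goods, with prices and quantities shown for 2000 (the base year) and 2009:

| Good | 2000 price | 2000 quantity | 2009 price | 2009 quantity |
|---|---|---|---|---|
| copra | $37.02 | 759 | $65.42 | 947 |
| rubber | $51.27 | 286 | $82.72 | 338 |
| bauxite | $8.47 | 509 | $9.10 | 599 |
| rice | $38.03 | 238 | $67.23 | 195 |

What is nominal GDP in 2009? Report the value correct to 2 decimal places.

$108472.85

Nominal GDP 2009 = Σ (p_2009 × q_2009) = 65.42·947 + 82.72·338 + 9.10·599 + 67.23·195 = 108472.85.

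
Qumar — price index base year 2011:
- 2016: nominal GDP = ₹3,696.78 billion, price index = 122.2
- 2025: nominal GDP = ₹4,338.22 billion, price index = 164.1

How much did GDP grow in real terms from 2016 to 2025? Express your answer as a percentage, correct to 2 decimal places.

-12.61%

Deflate each year: 2016 → 3696.78/1.222 = 3025.19; 2025 → 4338.22/1.641 = 2643.64.
So real GDP changed by 2643.64/3025.19 − 1 = -0.1261, i.e. -12.61%.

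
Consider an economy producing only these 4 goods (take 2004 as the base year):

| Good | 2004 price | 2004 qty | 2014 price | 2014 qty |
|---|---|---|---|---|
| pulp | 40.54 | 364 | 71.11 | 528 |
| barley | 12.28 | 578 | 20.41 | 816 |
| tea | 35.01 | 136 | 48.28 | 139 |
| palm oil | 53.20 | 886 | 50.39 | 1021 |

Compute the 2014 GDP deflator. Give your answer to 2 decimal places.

Nominal GDP 2014 = 71.11·528 + 20.41·816 + 48.28·139 + 50.39·1021 = 112359.75.
Real GDP 2014 (at 2004 prices) = 40.54·528 + 12.28·816 + 35.01·139 + 53.20·1021 = 90609.19.
Deflator = Nominal/Real × 100 = 112359.75/90609.19 × 100 = 124.005.

124.00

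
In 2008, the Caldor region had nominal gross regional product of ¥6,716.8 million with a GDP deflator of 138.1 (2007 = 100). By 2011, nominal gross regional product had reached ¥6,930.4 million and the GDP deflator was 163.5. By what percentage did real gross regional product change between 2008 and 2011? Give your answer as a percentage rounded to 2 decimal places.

-12.85%

Real gross regional product 2008 = 6716.8 / 1.381 = 4863.72.
Real gross regional product 2011 = 6930.4 / 1.635 = 4238.78.
Real growth = 4238.78 / 4863.72 − 1 = -0.1285.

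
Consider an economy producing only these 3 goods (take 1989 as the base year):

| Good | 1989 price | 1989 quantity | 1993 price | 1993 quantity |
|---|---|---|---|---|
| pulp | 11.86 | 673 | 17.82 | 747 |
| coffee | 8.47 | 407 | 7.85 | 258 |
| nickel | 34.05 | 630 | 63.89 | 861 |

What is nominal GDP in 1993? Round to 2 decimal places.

Nominal GDP 1993 = Σ (p_1993 × q_1993) = 17.82·747 + 7.85·258 + 63.89·861 = 70346.13.

70346.13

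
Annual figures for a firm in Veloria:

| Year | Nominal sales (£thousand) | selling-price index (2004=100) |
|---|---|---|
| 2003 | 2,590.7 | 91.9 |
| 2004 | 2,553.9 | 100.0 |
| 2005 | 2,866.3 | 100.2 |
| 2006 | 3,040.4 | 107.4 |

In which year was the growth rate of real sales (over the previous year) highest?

2005

2004: real = 2553.9/1.000 = 2553.90; growth vs 2003 (2819.04) = -9.41%.
2005: real = 2866.3/1.002 = 2860.58; growth vs 2004 (2553.90) = 12.01%.
2006: real = 3040.4/1.074 = 2830.91; growth vs 2005 (2860.58) = -1.04%.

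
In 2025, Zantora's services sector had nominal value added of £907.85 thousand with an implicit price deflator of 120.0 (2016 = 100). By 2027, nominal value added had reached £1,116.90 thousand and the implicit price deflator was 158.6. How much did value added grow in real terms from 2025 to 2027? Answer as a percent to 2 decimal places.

-6.92%

Deflate each year: 2025 → 907.85/1.200 = 756.54; 2027 → 1116.90/1.586 = 704.22.
So real value added changed by 704.22/756.54 − 1 = -0.0692, i.e. -6.92%.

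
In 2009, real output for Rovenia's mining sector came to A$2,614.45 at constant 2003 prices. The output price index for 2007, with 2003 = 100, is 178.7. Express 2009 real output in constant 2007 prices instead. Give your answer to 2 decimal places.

Real output in 2007 prices = Real output in 2003 prices × (P_2007/P_2003) = 2614.45 × 1.787 = 4672.02.

A$4,672.02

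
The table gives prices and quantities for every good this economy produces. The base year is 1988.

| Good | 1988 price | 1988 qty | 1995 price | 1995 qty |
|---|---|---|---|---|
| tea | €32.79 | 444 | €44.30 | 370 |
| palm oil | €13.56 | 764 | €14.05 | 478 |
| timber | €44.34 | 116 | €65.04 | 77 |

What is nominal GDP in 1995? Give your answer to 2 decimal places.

€28114.98

Nominal GDP 1995 = Σ (p_1995 × q_1995) = 44.30·370 + 14.05·478 + 65.04·77 = 28114.98.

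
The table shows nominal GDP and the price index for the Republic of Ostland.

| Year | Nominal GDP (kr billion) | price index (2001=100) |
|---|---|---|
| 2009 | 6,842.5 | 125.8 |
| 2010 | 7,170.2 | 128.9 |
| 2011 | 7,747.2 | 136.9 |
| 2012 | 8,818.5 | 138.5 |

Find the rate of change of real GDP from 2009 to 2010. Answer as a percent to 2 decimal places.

2.27%

Real GDP 2009 = 6842.5/1.258 = 5439.19.
Real GDP 2010 = 7170.2/1.289 = 5562.61.
Change = 5562.61/5439.19 − 1 = 0.0227.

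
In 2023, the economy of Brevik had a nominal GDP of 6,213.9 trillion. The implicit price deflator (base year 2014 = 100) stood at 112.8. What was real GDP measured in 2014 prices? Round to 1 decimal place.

5,508.8 trillion

Real GDP = Nominal / (implicit price deflator/100) = 6213.9 / 1.128 = 5508.78.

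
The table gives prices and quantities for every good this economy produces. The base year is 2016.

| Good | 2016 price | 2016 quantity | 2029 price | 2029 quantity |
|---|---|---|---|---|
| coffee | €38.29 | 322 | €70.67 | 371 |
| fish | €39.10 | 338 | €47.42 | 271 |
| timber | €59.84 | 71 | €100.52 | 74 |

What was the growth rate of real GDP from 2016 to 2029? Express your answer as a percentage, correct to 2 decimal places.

-1.89%

Real GDP 2016 = Nominal GDP 2016 = 38.29·322 + 39.10·338 + 59.84·71 = 29793.82.
Real GDP 2029 (at 2016 prices) = 38.29·371 + 39.10·271 + 59.84·74 = 29229.85.
Real growth = 29229.85/29793.82 − 1 = -0.0189.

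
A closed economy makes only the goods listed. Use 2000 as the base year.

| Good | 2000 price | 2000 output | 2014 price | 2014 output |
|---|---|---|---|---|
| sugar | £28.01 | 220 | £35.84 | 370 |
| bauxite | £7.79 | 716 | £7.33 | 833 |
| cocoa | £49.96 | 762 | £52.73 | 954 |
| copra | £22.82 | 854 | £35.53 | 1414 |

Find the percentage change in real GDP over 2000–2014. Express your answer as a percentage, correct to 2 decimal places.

39.66%

Real GDP 2000 = Nominal GDP 2000 = 28.01·220 + 7.79·716 + 49.96·762 + 22.82·854 = 69297.64.
Real GDP 2014 (at 2000 prices) = 28.01·370 + 7.79·833 + 49.96·954 + 22.82·1414 = 96782.09.
Real growth = 96782.09/69297.64 − 1 = 0.3966.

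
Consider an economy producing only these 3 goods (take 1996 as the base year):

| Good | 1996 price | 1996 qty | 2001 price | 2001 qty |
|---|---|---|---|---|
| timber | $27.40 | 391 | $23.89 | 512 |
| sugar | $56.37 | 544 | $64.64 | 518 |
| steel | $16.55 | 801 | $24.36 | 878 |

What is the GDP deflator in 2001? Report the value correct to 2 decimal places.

116.18

Nominal GDP 2001 = 23.89·512 + 64.64·518 + 24.36·878 = 67103.28.
Real GDP 2001 (at 1996 prices) = 27.40·512 + 56.37·518 + 16.55·878 = 57759.36.
Deflator = Nominal/Real × 100 = 67103.28/57759.36 × 100 = 116.177.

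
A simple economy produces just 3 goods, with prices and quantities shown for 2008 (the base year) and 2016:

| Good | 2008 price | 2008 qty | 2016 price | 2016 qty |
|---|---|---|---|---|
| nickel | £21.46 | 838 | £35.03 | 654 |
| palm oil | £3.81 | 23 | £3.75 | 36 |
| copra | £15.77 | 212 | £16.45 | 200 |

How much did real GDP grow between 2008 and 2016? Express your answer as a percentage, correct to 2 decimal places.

-19.09%

Real GDP 2008 = Nominal GDP 2008 = 21.46·838 + 3.81·23 + 15.77·212 = 21414.35.
Real GDP 2016 (at 2008 prices) = 21.46·654 + 3.81·36 + 15.77·200 = 17326.00.
Real growth = 17326.00/21414.35 − 1 = -0.1909.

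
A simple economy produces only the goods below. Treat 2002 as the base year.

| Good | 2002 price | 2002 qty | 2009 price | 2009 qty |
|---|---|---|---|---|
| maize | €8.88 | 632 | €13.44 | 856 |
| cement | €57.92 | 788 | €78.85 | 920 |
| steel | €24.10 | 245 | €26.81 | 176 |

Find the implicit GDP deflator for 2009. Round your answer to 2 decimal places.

136.29

Nominal GDP 2009 = 13.44·856 + 78.85·920 + 26.81·176 = 88765.20.
Real GDP 2009 (at 2002 prices) = 8.88·856 + 57.92·920 + 24.10·176 = 65129.28.
Deflator = Nominal/Real × 100 = 88765.20/65129.28 × 100 = 136.291.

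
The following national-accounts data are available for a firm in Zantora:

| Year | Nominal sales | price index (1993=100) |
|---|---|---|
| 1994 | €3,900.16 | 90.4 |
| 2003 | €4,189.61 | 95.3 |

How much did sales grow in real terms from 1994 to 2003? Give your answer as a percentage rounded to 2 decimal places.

Deflate each year: 1994 → 3900.16/0.904 = 4314.34; 2003 → 4189.61/0.953 = 4396.23.
So real sales changed by 4396.23/4314.34 − 1 = 0.0190, i.e. 1.90%.

1.90%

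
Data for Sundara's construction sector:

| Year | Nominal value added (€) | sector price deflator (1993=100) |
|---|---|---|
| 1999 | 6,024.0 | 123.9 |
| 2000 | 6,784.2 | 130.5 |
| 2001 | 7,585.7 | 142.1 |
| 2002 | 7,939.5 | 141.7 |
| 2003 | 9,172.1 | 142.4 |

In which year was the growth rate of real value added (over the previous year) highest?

2000: real = 6784.2/1.305 = 5198.62; growth vs 1999 (4861.99) = 6.92%.
2001: real = 7585.7/1.421 = 5338.28; growth vs 2000 (5198.62) = 2.69%.
2002: real = 7939.5/1.417 = 5603.03; growth vs 2001 (5338.28) = 4.96%.
2003: real = 9172.1/1.424 = 6441.08; growth vs 2002 (5603.03) = 14.96%.

2003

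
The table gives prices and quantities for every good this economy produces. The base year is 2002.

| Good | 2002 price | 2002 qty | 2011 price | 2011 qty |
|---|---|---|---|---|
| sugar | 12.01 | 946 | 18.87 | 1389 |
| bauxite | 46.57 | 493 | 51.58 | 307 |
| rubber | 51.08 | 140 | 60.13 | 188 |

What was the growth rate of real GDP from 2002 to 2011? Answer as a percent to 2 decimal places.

-2.15%

Real GDP 2002 = Nominal GDP 2002 = 12.01·946 + 46.57·493 + 51.08·140 = 41471.67.
Real GDP 2011 (at 2002 prices) = 12.01·1389 + 46.57·307 + 51.08·188 = 40581.92.
Real growth = 40581.92/41471.67 − 1 = -0.0215.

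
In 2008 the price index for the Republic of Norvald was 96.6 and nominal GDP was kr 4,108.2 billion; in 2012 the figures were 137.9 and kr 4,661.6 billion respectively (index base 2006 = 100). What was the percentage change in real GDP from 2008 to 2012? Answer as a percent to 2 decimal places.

-20.51%

Real GDP 2008 = 4108.2 / 0.966 = 4252.80.
Real GDP 2012 = 4661.6 / 1.379 = 3380.42.
Real growth = 3380.42 / 4252.80 − 1 = -0.2051.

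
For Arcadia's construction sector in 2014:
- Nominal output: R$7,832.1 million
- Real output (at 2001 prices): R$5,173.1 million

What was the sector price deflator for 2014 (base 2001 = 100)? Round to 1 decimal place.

151.4

sector price deflator = (Nominal / Real) × 100 = 7832.1 / 5173.1 × 100 = 151.40.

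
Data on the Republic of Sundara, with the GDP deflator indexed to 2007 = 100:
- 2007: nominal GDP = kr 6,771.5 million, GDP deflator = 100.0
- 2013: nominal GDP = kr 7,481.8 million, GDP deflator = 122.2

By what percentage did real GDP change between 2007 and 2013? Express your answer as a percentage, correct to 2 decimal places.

Real GDP 2007 = 6771.5 / 1.000 = 6771.50.
Real GDP 2013 = 7481.8 / 1.222 = 6122.59.
Real growth = 6122.59 / 6771.50 − 1 = -0.0958.

-9.58%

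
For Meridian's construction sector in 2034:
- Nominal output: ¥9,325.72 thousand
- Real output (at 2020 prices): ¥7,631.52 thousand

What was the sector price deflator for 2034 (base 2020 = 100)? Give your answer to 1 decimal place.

sector price deflator = (Nominal / Real) × 100 = 9325.72 / 7631.52 × 100 = 122.20.

122.2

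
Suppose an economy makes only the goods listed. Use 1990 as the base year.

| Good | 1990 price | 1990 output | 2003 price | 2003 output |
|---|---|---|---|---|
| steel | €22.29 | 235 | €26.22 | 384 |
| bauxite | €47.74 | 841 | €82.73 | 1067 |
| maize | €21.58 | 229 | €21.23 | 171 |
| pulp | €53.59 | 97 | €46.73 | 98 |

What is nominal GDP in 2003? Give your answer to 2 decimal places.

€106551.26

Nominal GDP 2003 = Σ (p_2003 × q_2003) = 26.22·384 + 82.73·1067 + 21.23·171 + 46.73·98 = 106551.26.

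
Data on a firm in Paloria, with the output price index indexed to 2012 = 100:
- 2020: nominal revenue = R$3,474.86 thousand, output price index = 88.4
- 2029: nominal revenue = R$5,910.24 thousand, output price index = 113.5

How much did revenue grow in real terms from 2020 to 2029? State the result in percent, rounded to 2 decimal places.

32.47%

Deflate each year: 2020 → 3474.86/0.884 = 3930.84; 2029 → 5910.24/1.135 = 5207.26.
So real revenue changed by 5207.26/3930.84 − 1 = 0.3247, i.e. 32.47%.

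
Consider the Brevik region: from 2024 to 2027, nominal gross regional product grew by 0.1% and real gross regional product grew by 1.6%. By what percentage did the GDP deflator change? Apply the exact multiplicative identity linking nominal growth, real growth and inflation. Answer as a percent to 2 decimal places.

-1.48%

(1 + g_nom) = (1 + g_real)(1 + π), so π = 1.0010 / 1.0160 − 1 = -0.01476.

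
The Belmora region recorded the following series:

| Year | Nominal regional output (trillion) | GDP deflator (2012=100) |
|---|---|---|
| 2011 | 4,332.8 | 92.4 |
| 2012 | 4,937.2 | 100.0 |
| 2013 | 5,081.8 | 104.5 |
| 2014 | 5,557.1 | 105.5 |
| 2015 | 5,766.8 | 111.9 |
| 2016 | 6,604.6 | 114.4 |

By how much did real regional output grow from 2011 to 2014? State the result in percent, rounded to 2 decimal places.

Real regional output 2011 = 4332.8/0.924 = 4689.18.
Real regional output 2014 = 5557.1/1.055 = 5267.39.
Change = 5267.39/4689.18 − 1 = 0.1233.

12.33%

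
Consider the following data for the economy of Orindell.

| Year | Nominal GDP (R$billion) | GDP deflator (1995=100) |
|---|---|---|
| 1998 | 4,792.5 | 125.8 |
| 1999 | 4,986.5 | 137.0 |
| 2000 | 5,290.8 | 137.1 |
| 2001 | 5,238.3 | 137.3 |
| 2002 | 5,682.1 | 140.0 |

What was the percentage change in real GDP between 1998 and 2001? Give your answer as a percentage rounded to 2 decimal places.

0.15%

Real GDP 1998 = 4792.5/1.258 = 3809.62.
Real GDP 2001 = 5238.3/1.373 = 3815.22.
Change = 3815.22/3809.62 − 1 = 0.0015.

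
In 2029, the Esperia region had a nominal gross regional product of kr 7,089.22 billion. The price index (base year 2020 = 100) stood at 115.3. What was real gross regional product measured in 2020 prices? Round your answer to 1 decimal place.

kr 6,148.5 billion

Real gross regional product = Nominal / (price index/100) = 7089.22 / 1.153 = 6148.50.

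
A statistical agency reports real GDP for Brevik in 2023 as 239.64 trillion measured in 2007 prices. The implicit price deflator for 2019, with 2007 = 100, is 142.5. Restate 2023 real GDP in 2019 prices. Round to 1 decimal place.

341.5 trillion

Real GDP in 2019 prices = Real GDP in 2007 prices × (P_2019/P_2007) = 239.64 × 1.425 = 341.49.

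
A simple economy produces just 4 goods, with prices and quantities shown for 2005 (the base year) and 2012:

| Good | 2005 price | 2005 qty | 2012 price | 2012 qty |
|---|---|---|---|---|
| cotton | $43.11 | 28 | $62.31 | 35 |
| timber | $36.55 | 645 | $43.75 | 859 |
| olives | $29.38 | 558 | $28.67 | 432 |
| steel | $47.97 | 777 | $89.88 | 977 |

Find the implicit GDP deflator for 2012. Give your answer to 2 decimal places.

Nominal GDP 2012 = 62.31·35 + 43.75·859 + 28.67·432 + 89.88·977 = 139960.30.
Real GDP 2012 (at 2005 prices) = 43.11·35 + 36.55·859 + 29.38·432 + 47.97·977 = 92464.15.
Deflator = Nominal/Real × 100 = 139960.30/92464.15 × 100 = 151.367.

151.37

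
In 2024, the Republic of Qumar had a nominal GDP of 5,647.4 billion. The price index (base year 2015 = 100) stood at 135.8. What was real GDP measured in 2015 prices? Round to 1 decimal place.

Real GDP = Nominal / (price index/100) = 5647.4 / 1.358 = 4158.62.

4,158.6 billion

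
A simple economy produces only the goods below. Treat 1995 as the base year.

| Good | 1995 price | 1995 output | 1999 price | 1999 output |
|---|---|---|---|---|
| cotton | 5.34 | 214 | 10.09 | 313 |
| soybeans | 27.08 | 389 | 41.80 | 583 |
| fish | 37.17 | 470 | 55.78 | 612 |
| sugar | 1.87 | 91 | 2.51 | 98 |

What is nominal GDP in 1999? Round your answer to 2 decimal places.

Nominal GDP 1999 = Σ (p_1999 × q_1999) = 10.09·313 + 41.80·583 + 55.78·612 + 2.51·98 = 61910.91.

61910.91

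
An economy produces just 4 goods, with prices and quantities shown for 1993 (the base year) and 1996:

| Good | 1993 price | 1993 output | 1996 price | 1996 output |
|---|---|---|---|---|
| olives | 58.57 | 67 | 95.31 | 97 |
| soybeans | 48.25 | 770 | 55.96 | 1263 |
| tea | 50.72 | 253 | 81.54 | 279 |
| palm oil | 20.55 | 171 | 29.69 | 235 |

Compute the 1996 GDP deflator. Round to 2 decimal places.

128.09

Nominal GDP 1996 = 95.31·97 + 55.96·1263 + 81.54·279 + 29.69·235 = 109649.36.
Real GDP 1996 (at 1993 prices) = 58.57·97 + 48.25·1263 + 50.72·279 + 20.55·235 = 85601.17.
Deflator = Nominal/Real × 100 = 109649.36/85601.17 × 100 = 128.093.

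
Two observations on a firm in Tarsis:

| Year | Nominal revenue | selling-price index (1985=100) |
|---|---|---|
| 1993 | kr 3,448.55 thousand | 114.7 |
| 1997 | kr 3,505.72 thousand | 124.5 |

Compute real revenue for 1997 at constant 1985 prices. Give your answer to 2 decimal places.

Real revenue = Nominal / (selling-price index/100) = 3505.72 / 1.245 = 2815.84.

kr 2,815.84 thousand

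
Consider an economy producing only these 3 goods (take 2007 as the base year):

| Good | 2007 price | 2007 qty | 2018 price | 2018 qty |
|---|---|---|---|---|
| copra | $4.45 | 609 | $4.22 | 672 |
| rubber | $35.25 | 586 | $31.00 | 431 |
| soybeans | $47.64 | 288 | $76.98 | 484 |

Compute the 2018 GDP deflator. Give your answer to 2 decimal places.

129.62

Nominal GDP 2018 = 4.22·672 + 31.00·431 + 76.98·484 = 53455.16.
Real GDP 2018 (at 2007 prices) = 4.45·672 + 35.25·431 + 47.64·484 = 41240.91.
Deflator = Nominal/Real × 100 = 53455.16/41240.91 × 100 = 129.617.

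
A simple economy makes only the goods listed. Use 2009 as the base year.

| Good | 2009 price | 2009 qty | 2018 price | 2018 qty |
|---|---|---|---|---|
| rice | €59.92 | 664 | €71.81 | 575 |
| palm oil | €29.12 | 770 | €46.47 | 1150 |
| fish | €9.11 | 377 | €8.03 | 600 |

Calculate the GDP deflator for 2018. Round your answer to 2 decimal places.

Nominal GDP 2018 = 71.81·575 + 46.47·1150 + 8.03·600 = 99549.25.
Real GDP 2018 (at 2009 prices) = 59.92·575 + 29.12·1150 + 9.11·600 = 73408.00.
Deflator = Nominal/Real × 100 = 99549.25/73408.00 × 100 = 135.611.

135.61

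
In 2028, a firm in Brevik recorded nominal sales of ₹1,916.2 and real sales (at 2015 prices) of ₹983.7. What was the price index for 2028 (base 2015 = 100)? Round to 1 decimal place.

price index = (Nominal / Real) × 100 = 1916.2 / 983.7 × 100 = 194.80.

194.8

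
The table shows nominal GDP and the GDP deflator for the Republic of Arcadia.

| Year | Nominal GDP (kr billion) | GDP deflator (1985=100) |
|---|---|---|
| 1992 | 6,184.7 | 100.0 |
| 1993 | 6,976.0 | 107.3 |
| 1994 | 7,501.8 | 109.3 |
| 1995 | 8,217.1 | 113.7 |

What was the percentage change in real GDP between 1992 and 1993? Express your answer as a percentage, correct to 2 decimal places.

5.12%

Real GDP 1992 = 6184.7/1.000 = 6184.70.
Real GDP 1993 = 6976.0/1.073 = 6501.40.
Change = 6501.40/6184.70 − 1 = 0.0512.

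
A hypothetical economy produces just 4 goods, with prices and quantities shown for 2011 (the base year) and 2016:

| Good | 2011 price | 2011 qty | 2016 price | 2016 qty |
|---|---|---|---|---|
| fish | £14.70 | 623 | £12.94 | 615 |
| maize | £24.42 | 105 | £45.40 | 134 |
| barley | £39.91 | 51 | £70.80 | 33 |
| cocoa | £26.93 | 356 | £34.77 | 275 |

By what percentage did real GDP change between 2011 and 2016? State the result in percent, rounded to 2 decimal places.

-9.89%

Real GDP 2011 = Nominal GDP 2011 = 14.70·623 + 24.42·105 + 39.91·51 + 26.93·356 = 23344.69.
Real GDP 2016 (at 2011 prices) = 14.70·615 + 24.42·134 + 39.91·33 + 26.93·275 = 21035.56.
Real growth = 21035.56/23344.69 − 1 = -0.0989.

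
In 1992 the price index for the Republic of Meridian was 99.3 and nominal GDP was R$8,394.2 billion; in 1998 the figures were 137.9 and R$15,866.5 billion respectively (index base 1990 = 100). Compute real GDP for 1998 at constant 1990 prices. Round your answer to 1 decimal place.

Real GDP = Nominal / (price index/100) = 15866.5 / 1.379 = 11505.80.

R$11,505.8 billion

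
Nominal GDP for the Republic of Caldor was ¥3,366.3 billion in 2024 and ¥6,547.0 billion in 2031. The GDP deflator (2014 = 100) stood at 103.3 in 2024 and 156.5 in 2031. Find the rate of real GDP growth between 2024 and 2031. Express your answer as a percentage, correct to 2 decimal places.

Deflate each year: 2024 → 3366.3/1.033 = 3258.76; 2031 → 6547.0/1.565 = 4183.39.
So real GDP changed by 4183.39/3258.76 − 1 = 0.2837, i.e. 28.37%.

28.37%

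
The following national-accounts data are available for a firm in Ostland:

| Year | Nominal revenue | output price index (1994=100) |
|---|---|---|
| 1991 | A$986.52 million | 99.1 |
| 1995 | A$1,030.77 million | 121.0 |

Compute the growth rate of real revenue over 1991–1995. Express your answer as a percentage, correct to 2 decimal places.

Deflate each year: 1991 → 986.52/0.991 = 995.48; 1995 → 1030.77/1.210 = 851.88.
So real revenue changed by 851.88/995.48 − 1 = -0.1443, i.e. -14.43%.

-14.43%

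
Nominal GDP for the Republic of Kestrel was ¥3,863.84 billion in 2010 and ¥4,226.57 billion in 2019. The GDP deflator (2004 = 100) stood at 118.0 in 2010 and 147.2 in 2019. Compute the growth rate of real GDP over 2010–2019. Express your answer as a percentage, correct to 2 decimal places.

-12.31%

Real GDP 2010 = 3863.84 / 1.180 = 3274.44.
Real GDP 2019 = 4226.57 / 1.472 = 2871.31.
Real growth = 2871.31 / 3274.44 − 1 = -0.1231.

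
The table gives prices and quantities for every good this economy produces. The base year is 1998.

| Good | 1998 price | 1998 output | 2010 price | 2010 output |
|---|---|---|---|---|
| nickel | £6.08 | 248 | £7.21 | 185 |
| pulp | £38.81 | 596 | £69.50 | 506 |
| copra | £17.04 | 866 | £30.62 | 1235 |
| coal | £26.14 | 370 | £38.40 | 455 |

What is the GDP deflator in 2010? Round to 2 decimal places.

Nominal GDP 2010 = 7.21·185 + 69.50·506 + 30.62·1235 + 38.40·455 = 91788.55.
Real GDP 2010 (at 1998 prices) = 6.08·185 + 38.81·506 + 17.04·1235 + 26.14·455 = 53700.76.
Deflator = Nominal/Real × 100 = 91788.55/53700.76 × 100 = 170.926.

170.93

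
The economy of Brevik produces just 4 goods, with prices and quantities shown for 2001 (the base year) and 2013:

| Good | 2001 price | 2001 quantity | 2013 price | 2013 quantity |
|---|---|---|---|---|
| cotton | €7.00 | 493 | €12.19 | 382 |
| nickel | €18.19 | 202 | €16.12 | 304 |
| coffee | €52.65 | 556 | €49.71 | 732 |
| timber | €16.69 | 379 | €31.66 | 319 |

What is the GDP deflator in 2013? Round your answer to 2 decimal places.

107.64

Nominal GDP 2013 = 12.19·382 + 16.12·304 + 49.71·732 + 31.66·319 = 56044.32.
Real GDP 2013 (at 2001 prices) = 7.00·382 + 18.19·304 + 52.65·732 + 16.69·319 = 52067.67.
Deflator = Nominal/Real × 100 = 56044.32/52067.67 × 100 = 107.637.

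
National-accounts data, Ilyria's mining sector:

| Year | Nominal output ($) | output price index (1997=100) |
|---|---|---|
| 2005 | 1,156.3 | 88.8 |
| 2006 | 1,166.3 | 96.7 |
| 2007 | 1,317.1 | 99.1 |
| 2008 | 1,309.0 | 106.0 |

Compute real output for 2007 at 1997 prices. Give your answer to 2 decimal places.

$1,329.06

Real output 2007 = 1317.1 / 0.991 = 1329.06.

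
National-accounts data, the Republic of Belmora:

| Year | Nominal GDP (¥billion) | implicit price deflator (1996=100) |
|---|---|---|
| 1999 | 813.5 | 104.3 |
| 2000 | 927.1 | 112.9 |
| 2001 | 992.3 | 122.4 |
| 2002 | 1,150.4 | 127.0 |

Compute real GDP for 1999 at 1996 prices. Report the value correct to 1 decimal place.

¥780.0 billion

Real GDP 1999 = 813.5 / 1.043 = 779.96.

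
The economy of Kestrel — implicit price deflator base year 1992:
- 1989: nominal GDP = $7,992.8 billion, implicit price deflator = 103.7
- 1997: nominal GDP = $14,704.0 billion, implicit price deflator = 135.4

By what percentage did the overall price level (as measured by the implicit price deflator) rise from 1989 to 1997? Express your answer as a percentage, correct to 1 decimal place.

30.6%

Price-level change = 135.4 / 103.7 − 1 = 0.3057.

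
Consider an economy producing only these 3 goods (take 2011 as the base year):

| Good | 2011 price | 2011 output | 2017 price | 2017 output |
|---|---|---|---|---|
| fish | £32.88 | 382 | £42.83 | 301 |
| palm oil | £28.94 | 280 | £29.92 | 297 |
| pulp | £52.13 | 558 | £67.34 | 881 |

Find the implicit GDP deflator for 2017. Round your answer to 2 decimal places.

Nominal GDP 2017 = 42.83·301 + 29.92·297 + 67.34·881 = 81104.61.
Real GDP 2017 (at 2011 prices) = 32.88·301 + 28.94·297 + 52.13·881 = 64418.59.
Deflator = Nominal/Real × 100 = 81104.61/64418.59 × 100 = 125.902.

125.90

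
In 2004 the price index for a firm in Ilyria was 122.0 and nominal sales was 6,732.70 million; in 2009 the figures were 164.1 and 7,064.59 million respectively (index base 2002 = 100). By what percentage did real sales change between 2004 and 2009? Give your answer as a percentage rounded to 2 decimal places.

Real sales 2004 = 6732.70 / 1.220 = 5518.61.
Real sales 2009 = 7064.59 / 1.641 = 4305.05.
Real growth = 4305.05 / 5518.61 − 1 = -0.2199.

-21.99%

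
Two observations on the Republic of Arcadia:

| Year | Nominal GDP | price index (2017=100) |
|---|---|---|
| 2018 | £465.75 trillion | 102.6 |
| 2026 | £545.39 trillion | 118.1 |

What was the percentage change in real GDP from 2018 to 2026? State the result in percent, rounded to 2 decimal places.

1.73%

Deflate each year: 2018 → 465.75/1.026 = 453.95; 2026 → 545.39/1.181 = 461.80.
So real GDP changed by 461.80/453.95 − 1 = 0.0173, i.e. 1.73%.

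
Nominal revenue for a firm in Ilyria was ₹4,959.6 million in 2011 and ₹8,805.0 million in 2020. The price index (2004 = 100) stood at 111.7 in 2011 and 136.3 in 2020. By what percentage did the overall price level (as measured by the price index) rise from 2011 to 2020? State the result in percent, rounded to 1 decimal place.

Price-level change = 136.3 / 111.7 − 1 = 0.2202.

22.0%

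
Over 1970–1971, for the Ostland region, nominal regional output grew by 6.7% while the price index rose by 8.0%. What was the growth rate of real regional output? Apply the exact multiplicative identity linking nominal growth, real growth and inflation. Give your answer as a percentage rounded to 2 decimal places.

(1 + g_nom) = (1 + g_real)(1 + π), so g_real = 1.0670 / 1.0800 − 1 = -0.01204.

-1.20%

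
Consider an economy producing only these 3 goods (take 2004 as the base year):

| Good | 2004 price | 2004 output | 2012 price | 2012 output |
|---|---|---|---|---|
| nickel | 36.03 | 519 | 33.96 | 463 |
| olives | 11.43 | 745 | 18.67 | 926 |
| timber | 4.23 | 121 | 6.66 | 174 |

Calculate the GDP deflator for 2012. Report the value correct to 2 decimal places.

122.03

Nominal GDP 2012 = 33.96·463 + 18.67·926 + 6.66·174 = 34170.74.
Real GDP 2012 (at 2004 prices) = 36.03·463 + 11.43·926 + 4.23·174 = 28002.09.
Deflator = Nominal/Real × 100 = 34170.74/28002.09 × 100 = 122.029.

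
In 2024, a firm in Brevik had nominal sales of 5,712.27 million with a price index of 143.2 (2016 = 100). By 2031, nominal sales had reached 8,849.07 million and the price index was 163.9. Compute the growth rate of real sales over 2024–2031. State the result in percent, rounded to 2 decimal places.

35.35%

Real sales 2024 = 5712.27 / 1.432 = 3989.02.
Real sales 2031 = 8849.07 / 1.639 = 5399.07.
Real growth = 5399.07 / 3989.02 − 1 = 0.3535.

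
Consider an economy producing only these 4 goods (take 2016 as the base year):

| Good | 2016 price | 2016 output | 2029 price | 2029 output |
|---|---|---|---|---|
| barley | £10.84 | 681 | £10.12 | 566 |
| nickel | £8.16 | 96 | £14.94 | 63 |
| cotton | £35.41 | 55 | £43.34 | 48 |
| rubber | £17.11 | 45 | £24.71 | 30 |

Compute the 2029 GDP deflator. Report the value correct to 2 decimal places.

107.09

Nominal GDP 2029 = 10.12·566 + 14.94·63 + 43.34·48 + 24.71·30 = 9490.76.
Real GDP 2029 (at 2016 prices) = 10.84·566 + 8.16·63 + 35.41·48 + 17.11·30 = 8862.50.
Deflator = Nominal/Real × 100 = 9490.76/8862.50 × 100 = 107.089.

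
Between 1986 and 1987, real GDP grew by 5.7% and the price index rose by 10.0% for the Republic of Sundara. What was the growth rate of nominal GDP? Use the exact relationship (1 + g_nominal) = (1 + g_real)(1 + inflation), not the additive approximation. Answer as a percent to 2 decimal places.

(1 + g_nom) = (1 + g_real)(1 + π) = 1.0570 × 1.1000 = 1.16270.

16.27%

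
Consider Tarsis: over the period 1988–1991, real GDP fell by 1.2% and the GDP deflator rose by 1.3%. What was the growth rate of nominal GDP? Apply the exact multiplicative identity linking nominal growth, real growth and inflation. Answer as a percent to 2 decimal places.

(1 + g_nom) = (1 + g_real)(1 + π) = 0.9880 × 1.0130 = 1.00084.

0.08%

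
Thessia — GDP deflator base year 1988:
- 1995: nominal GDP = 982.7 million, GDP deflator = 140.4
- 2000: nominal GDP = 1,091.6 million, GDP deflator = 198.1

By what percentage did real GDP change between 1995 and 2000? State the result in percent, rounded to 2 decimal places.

-21.27%

Deflate each year: 1995 → 982.7/1.404 = 699.93; 2000 → 1091.6/1.981 = 551.03.
So real GDP changed by 551.03/699.93 − 1 = -0.2127, i.e. -21.27%.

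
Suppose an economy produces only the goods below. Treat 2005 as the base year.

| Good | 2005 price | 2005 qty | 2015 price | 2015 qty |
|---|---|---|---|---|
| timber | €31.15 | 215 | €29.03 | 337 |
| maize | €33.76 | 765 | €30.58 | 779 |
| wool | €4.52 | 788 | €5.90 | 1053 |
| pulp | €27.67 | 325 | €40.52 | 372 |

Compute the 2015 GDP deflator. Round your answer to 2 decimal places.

105.87

Nominal GDP 2015 = 29.03·337 + 30.58·779 + 5.90·1053 + 40.52·372 = 54891.07.
Real GDP 2015 (at 2005 prices) = 31.15·337 + 33.76·779 + 4.52·1053 + 27.67·372 = 51849.39.
Deflator = Nominal/Real × 100 = 54891.07/51849.39 × 100 = 105.866.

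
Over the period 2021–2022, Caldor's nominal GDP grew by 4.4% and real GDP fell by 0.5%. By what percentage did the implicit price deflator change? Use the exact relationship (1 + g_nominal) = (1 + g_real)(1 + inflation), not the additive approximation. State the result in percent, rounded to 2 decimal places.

(1 + g_nom) = (1 + g_real)(1 + π), so π = 1.0440 / 0.9950 − 1 = 0.04925.

4.92%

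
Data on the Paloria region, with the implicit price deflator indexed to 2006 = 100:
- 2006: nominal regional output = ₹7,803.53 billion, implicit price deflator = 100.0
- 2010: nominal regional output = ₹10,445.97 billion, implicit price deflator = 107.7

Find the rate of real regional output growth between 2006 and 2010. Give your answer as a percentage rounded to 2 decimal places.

24.29%

Deflate each year: 2006 → 7803.53/1.000 = 7803.53; 2010 → 10445.97/1.077 = 9699.14.
So real regional output changed by 9699.14/7803.53 − 1 = 0.2429, i.e. 24.29%.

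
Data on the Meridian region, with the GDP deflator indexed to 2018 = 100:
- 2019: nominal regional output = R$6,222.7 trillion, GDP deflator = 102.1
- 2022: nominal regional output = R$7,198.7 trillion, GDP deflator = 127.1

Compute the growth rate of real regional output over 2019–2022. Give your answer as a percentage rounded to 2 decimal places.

Deflate each year: 2019 → 6222.7/1.021 = 6094.71; 2022 → 7198.7/1.271 = 5663.81.
So real regional output changed by 5663.81/6094.71 − 1 = -0.0707, i.e. -7.07%.

-7.07%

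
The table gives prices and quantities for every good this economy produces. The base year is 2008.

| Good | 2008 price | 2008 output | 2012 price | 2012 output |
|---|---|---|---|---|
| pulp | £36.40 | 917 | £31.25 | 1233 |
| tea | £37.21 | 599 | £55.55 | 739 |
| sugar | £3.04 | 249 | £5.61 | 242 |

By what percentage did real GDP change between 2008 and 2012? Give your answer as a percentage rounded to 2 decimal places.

29.58%

Real GDP 2008 = Nominal GDP 2008 = 36.40·917 + 37.21·599 + 3.04·249 = 56424.55.
Real GDP 2012 (at 2008 prices) = 36.40·1233 + 37.21·739 + 3.04·242 = 73115.07.
Real growth = 73115.07/56424.55 − 1 = 0.2958.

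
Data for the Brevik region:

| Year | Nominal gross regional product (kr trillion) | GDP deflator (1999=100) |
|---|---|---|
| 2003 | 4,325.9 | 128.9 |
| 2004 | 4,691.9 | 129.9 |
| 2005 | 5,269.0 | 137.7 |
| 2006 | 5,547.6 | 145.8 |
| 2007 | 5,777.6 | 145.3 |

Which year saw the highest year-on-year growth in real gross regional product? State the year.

2004

2004: real = 4691.9/1.299 = 3611.93; growth vs 2003 (3356.01) = 7.63%.
2005: real = 5269.0/1.377 = 3826.43; growth vs 2004 (3611.93) = 5.94%.
2006: real = 5547.6/1.458 = 3804.94; growth vs 2005 (3826.43) = -0.56%.
2007: real = 5777.6/1.453 = 3976.32; growth vs 2006 (3804.94) = 4.50%.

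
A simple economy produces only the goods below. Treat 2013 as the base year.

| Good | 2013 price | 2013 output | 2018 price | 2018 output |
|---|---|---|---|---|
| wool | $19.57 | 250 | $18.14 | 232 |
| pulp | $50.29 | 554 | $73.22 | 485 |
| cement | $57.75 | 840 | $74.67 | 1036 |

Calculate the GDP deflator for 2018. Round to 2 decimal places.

131.90

Nominal GDP 2018 = 18.14·232 + 73.22·485 + 74.67·1036 = 117078.30.
Real GDP 2018 (at 2013 prices) = 19.57·232 + 50.29·485 + 57.75·1036 = 88759.89.
Deflator = Nominal/Real × 100 = 117078.30/88759.89 × 100 = 131.905.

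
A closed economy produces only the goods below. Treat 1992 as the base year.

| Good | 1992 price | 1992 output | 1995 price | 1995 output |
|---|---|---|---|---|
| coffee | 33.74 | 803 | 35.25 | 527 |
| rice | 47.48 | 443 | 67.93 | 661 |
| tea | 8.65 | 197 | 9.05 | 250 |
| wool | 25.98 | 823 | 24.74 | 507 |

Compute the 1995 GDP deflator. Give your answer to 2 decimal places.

121.37

Nominal GDP 1995 = 35.25·527 + 67.93·661 + 9.05·250 + 24.74·507 = 78284.16.
Real GDP 1995 (at 1992 prices) = 33.74·527 + 47.48·661 + 8.65·250 + 25.98·507 = 64499.62.
Deflator = Nominal/Real × 100 = 78284.16/64499.62 × 100 = 121.372.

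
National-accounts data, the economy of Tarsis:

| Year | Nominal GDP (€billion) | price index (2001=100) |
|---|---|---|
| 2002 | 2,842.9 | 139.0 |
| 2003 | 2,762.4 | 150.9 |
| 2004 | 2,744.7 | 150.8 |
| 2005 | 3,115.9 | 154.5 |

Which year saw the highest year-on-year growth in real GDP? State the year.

2005

2003: real = 2762.4/1.509 = 1830.62; growth vs 2002 (2045.25) = -10.49%.
2004: real = 2744.7/1.508 = 1820.09; growth vs 2003 (1830.62) = -0.58%.
2005: real = 3115.9/1.545 = 2016.76; growth vs 2004 (1820.09) = 10.81%.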